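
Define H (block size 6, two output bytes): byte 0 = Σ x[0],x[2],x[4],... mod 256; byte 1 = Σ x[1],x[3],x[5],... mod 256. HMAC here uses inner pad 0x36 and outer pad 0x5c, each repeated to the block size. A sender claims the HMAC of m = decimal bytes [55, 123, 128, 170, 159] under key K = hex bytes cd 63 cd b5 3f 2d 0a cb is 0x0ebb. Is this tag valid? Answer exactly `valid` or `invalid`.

Key hex bytes cd 63 cd b5 3f 2d 0a cb is 8 bytes > B = 6, so hash it first: H(key) = e3 10, then zero-pad to 6 bytes: K' = e3 10 00 00 00 00.
K' ⊕ ipad = d5 26 36 36 36 36; K' ⊕ opad = bf 4c 5c 5c 5c 5c.
Inner hash: even-index sum = 663 mod 256 = 151; odd-index sum = 439 mod 256 = 183 → 97 b7.
Outer hash (recomputed tag): even-index sum = 526 mod 256 = 14; odd-index sum = 443 mod 256 = 187 → 0e bb.
Recomputed tag = 0ebb; claimed = 0ebb → match.

valid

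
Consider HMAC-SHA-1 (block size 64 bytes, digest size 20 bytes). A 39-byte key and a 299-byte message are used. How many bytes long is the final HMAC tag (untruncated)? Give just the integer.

20

The tag is one SHA-1 digest: 20 bytes.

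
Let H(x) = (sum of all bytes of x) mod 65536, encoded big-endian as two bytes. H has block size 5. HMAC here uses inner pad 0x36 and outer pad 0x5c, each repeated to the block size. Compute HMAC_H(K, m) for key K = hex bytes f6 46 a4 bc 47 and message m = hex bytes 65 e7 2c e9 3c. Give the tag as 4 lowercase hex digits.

0316

Key hex bytes f6 46 a4 bc 47 is exactly B = 5 bytes: K' = f6 46 a4 bc 47.
K' ⊕ ipad = c0 70 92 8a 71.  K' ⊕ opad = aa 1a f8 e0 1b.
Inner input = (K'⊕ipad) ∥ m = c0 70 92 8a 71 ∥ 65 e7 2c e9 3c.
Inner hash: sum = 192+112+146+138+113+101+231+44+233+60 = 1370 → 05 5a.
Outer input = (K'⊕opad) ∥ inner = aa 1a f8 e0 1b ∥ 05 5a.
Outer hash (tag): sum = 170+26+248+224+27+5+90 = 790 → 03 16.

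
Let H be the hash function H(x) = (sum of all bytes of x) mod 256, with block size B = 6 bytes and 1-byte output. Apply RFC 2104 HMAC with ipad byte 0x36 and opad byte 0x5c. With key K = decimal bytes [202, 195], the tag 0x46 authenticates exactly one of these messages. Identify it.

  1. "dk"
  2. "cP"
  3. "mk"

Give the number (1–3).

3

Key decimal bytes [202, 195] = ca c3 is 2 bytes ≤ B = 6; zero-pad to 6 bytes: K' = ca c3 00 00 00 00.
K' ⊕ ipad = fc f5 36 36 36 36; K' ⊕ opad = 96 9f 5c 5c 5c 5c.
m1: inner = H(fc f5 36 36 36 36 64 6b) = 98; tag = H(96 9f 5c 5c 5c 5c 98) = 3d
m2: inner = H(fc f5 36 36 36 36 63 50) = 7c; tag = H(96 9f 5c 5c 5c 5c 7c) = 21
m3: inner = H(fc f5 36 36 36 36 6d 6b) = a1; tag = H(96 9f 5c 5c 5c 5c a1) = 46 ← matches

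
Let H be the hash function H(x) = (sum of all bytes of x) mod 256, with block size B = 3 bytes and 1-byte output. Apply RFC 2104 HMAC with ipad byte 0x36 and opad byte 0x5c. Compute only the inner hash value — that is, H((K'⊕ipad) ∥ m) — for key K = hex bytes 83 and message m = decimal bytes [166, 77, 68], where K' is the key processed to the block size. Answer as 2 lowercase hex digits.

Key hex bytes 83 is 1 byte ≤ B = 3; zero-pad to 3 bytes: K' = 83 00 00.
K' ⊕ ipad = b5 36 36.
Inner input = b5 36 36 ∥ a6 4d 44.
Inner hash: sum = 181+54+54+166+77+68 = 600; mod 256 = 88 → 58.

58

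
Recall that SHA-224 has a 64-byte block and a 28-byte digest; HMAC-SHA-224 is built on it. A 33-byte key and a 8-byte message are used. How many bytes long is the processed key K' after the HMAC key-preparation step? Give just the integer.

64

Key is 33 ≤ 64 bytes, zero-padded: |K'| = 64.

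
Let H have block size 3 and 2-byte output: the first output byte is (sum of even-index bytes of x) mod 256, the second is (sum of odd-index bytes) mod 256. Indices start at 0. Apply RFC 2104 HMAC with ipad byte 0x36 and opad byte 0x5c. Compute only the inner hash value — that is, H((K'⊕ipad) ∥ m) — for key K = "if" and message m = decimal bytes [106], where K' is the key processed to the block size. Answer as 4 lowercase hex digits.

95ba

Key "if" = 69 66 is 2 bytes ≤ B = 3; zero-pad to 3 bytes: K' = 69 66 00.
K' ⊕ ipad = 5f 50 36.
Inner input = 5f 50 36 ∥ 6a.
Inner hash: even-index sum = 149 mod 256 = 149; odd-index sum = 186 mod 256 = 186 → 95 ba.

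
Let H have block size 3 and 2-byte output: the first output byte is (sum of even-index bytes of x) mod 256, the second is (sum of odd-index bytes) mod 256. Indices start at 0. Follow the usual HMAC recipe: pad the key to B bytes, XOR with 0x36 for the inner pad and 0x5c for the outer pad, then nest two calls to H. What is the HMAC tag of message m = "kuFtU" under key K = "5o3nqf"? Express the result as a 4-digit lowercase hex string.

Key "5o3nqf" = 35 6f 33 6e 71 66 is 6 bytes > B = 3, so hash it first: H(key) = d9 43, then zero-pad to 3 bytes: K' = d9 43 00.
K' ⊕ ipad = ef 75 36.  K' ⊕ opad = 85 1f 5c.
Inner input = (K'⊕ipad) ∥ m = ef 75 36 ∥ 6b 75 46 74 55.
Inner hash: even-index sum = 526 mod 256 = 14; odd-index sum = 379 mod 256 = 123 → 0e 7b.
Outer input = (K'⊕opad) ∥ inner = 85 1f 5c ∥ 0e 7b.
Outer hash (tag): even-index sum = 348 mod 256 = 92; odd-index sum = 45 mod 256 = 45 → 5c 2d.

5c2d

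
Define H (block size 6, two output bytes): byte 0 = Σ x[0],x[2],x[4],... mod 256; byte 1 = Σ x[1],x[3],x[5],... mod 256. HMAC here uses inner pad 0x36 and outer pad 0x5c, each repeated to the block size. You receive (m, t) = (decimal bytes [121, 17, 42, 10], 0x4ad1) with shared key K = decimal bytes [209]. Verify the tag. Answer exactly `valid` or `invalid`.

invalid

Key decimal bytes [209] = d1 is 1 byte ≤ B = 6; zero-pad to 6 bytes: K' = d1 00 00 00 00 00.
K' ⊕ ipad = e7 36 36 36 36 36; K' ⊕ opad = 8d 5c 5c 5c 5c 5c.
Inner hash: even-index sum = 502 mod 256 = 246; odd-index sum = 189 mod 256 = 189 → f6 bd.
Outer hash (recomputed tag): even-index sum = 571 mod 256 = 59; odd-index sum = 465 mod 256 = 209 → 3b d1.
Recomputed tag = 3bd1; claimed = 4ad1 → mismatch.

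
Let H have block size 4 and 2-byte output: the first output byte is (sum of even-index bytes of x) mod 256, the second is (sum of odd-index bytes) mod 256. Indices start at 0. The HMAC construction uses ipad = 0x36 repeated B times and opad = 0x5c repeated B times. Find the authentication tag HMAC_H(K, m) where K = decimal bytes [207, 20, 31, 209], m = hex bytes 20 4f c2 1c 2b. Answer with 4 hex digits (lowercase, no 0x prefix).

0549

Key decimal bytes [207, 20, 31, 209] = cf 14 1f d1 is exactly B = 4 bytes: K' = cf 14 1f d1.
K' ⊕ ipad = f9 22 29 e7.  K' ⊕ opad = 93 48 43 8d.
Inner input = (K'⊕ipad) ∥ m = f9 22 29 e7 ∥ 20 4f c2 1c 2b.
Inner hash: even-index sum = 559 mod 256 = 47; odd-index sum = 372 mod 256 = 116 → 2f 74.
Outer input = (K'⊕opad) ∥ inner = 93 48 43 8d ∥ 2f 74.
Outer hash (tag): even-index sum = 261 mod 256 = 5; odd-index sum = 329 mod 256 = 73 → 05 49.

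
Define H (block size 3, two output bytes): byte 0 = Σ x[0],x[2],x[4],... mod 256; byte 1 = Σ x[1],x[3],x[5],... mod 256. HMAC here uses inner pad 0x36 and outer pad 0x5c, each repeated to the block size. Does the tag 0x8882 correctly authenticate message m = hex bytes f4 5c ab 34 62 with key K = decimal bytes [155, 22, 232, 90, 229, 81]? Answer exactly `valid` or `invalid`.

invalid

Key decimal bytes [155, 22, 232, 90, 229, 81] = 9b 16 e8 5a e5 51 is 6 bytes > B = 3, so hash it first: H(key) = 68 c1, then zero-pad to 3 bytes: K' = 68 c1 00.
K' ⊕ ipad = 5e f7 36; K' ⊕ opad = 34 9d 5c.
Inner hash: even-index sum = 292 mod 256 = 36; odd-index sum = 760 mod 256 = 248 → 24 f8.
Outer hash (recomputed tag): even-index sum = 392 mod 256 = 136; odd-index sum = 193 mod 256 = 193 → 88 c1.
Recomputed tag = 88c1; claimed = 8882 → mismatch.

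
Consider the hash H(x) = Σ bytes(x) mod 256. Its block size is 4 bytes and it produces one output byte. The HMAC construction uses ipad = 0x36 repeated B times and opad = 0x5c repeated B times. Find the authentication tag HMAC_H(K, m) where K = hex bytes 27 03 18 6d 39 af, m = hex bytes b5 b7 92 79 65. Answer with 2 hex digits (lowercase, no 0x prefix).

fe

Key hex bytes 27 03 18 6d 39 af is 6 bytes > B = 4, so hash it first: H(key) = 97, then zero-pad to 4 bytes: K' = 97 00 00 00.
K' ⊕ ipad = a1 36 36 36.  K' ⊕ opad = cb 5c 5c 5c.
Inner input = (K'⊕ipad) ∥ m = a1 36 36 36 ∥ b5 b7 92 79 65.
Inner hash: sum = 161+54+54+54+181+183+146+121+101 = 1055; mod 256 = 31 → 1f.
Outer input = (K'⊕opad) ∥ inner = cb 5c 5c 5c ∥ 1f.
Outer hash (tag): sum = 203+92+92+92+31 = 510; mod 256 = 254 → fe.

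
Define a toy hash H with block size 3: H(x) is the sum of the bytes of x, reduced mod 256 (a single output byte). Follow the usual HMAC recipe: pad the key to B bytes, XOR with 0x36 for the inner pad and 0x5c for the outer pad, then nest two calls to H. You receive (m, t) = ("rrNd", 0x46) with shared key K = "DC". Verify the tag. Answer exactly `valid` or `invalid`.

Key "DC" = 44 43 is 2 bytes ≤ B = 3; zero-pad to 3 bytes: K' = 44 43 00.
K' ⊕ ipad = 72 75 36; K' ⊕ opad = 18 1f 5c.
Inner hash: sum = 114+117+54+114+114+78+100 = 691; mod 256 = 179 → b3.
Outer hash (recomputed tag): sum = 24+31+92+179 = 326; mod 256 = 70 → 46.
Recomputed tag = 46; claimed = 46 → match.

valid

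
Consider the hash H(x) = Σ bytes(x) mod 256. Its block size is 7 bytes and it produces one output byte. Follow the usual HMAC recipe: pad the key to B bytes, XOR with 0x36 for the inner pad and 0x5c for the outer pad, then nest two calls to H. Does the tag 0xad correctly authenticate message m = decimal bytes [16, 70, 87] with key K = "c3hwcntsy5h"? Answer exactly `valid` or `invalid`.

Key "c3hwcntsy5h" = 63 33 68 77 63 6e 74 73 79 35 68 is 11 bytes > B = 7, so hash it first: H(key) = 43, then zero-pad to 7 bytes: K' = 43 00 00 00 00 00 00.
K' ⊕ ipad = 75 36 36 36 36 36 36; K' ⊕ opad = 1f 5c 5c 5c 5c 5c 5c.
Inner hash: sum = 117+54+54+54+54+54+54+16+70+87 = 614; mod 256 = 102 → 66.
Outer hash (recomputed tag): sum = 31+92+92+92+92+92+92+102 = 685; mod 256 = 173 → ad.
Recomputed tag = ad; claimed = ad → match.

valid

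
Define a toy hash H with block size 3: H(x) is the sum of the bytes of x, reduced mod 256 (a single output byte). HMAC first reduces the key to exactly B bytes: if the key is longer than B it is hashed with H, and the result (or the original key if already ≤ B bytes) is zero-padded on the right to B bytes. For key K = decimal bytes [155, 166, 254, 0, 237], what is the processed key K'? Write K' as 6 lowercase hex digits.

2c0000

|K| = 5 > B = 3, so first hash the key.
H(K): sum = 155+166+254+0+237 = 812; mod 256 = 44 → 2c.
Zero-pad H(K) = 2c to 3 bytes: K' = 2c 00 00.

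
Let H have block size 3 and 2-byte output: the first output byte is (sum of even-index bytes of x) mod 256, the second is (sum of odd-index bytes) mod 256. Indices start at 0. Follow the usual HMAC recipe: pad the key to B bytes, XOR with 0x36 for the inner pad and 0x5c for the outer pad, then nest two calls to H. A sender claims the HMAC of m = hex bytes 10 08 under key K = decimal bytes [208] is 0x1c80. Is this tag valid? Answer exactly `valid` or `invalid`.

Key decimal bytes [208] = d0 is 1 byte ≤ B = 3; zero-pad to 3 bytes: K' = d0 00 00.
K' ⊕ ipad = e6 36 36; K' ⊕ opad = 8c 5c 5c.
Inner hash: even-index sum = 292 mod 256 = 36; odd-index sum = 70 mod 256 = 70 → 24 46.
Outer hash (recomputed tag): even-index sum = 302 mod 256 = 46; odd-index sum = 128 mod 256 = 128 → 2e 80.
Recomputed tag = 2e80; claimed = 1c80 → mismatch.

invalid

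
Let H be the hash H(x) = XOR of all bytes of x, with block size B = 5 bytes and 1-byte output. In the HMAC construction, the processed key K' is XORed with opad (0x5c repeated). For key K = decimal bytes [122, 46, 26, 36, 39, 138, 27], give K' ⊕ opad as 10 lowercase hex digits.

Key decimal bytes [122, 46, 26, 36, 39, 138, 27] = 7a 2e 1a 24 27 8a 1b is 7 bytes > B = 5, so hash it first: H(key) = dc, then zero-pad to 5 bytes: K' = dc 00 00 00 00.
XOR each byte with 0x5c: dc⊕5c=80, 00⊕5c=5c, 00⊕5c=5c, 00⊕5c=5c, 00⊕5c=5c.

805c5c5c5c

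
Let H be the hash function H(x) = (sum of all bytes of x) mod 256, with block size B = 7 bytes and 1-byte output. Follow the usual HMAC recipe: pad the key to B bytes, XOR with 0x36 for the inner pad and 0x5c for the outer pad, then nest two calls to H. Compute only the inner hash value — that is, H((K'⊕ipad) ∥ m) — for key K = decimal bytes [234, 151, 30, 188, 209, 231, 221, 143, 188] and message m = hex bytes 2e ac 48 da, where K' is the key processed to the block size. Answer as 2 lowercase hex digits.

4d

Key decimal bytes [234, 151, 30, 188, 209, 231, 221, 143, 188] = ea 97 1e bc d1 e7 dd 8f bc is 9 bytes > B = 7, so hash it first: H(key) = 3b, then zero-pad to 7 bytes: K' = 3b 00 00 00 00 00 00.
K' ⊕ ipad = 0d 36 36 36 36 36 36.
Inner input = 0d 36 36 36 36 36 36 ∥ 2e ac 48 da.
Inner hash: sum = 13+54+54+54+54+54+54+46+172+72+218 = 845; mod 256 = 77 → 4d.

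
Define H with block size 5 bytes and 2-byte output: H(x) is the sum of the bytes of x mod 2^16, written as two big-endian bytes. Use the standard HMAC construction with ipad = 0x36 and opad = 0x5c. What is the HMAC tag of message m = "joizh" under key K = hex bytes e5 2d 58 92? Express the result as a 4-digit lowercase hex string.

02b6

Key hex bytes e5 2d 58 92 is 4 bytes ≤ B = 5; zero-pad to 5 bytes: K' = e5 2d 58 92 00.
K' ⊕ ipad = d3 1b 6e a4 36.  K' ⊕ opad = b9 71 04 ce 5c.
Inner input = (K'⊕ipad) ∥ m = d3 1b 6e a4 36 ∥ 6a 6f 69 7a 68.
Inner hash: sum = 211+27+110+164+54+106+111+105+122+104 = 1114 → 04 5a.
Outer input = (K'⊕opad) ∥ inner = b9 71 04 ce 5c ∥ 04 5a.
Outer hash (tag): sum = 185+113+4+206+92+4+90 = 694 → 02 b6.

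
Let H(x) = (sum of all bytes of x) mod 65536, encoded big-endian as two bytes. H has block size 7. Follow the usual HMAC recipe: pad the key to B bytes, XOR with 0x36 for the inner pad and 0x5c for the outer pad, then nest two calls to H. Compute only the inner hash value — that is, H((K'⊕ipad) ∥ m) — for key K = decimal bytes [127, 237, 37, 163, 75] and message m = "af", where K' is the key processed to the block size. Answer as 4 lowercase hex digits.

037c

Key decimal bytes [127, 237, 37, 163, 75] = 7f ed 25 a3 4b is 5 bytes ≤ B = 7; zero-pad to 7 bytes: K' = 7f ed 25 a3 4b 00 00.
K' ⊕ ipad = 49 db 13 95 7d 36 36.
Inner input = 49 db 13 95 7d 36 36 ∥ 61 66.
Inner hash: sum = 73+219+19+149+125+54+54+97+102 = 892 → 03 7c.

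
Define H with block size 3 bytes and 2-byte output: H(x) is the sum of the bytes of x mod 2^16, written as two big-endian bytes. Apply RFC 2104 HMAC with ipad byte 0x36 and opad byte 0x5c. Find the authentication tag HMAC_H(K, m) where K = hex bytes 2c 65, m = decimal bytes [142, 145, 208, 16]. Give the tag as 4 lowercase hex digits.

Key hex bytes 2c 65 is 2 bytes ≤ B = 3; zero-pad to 3 bytes: K' = 2c 65 00.
K' ⊕ ipad = 1a 53 36.  K' ⊕ opad = 70 39 5c.
Inner input = (K'⊕ipad) ∥ m = 1a 53 36 ∥ 8e 91 d0 10.
Inner hash: sum = 26+83+54+142+145+208+16 = 674 → 02 a2.
Outer input = (K'⊕opad) ∥ inner = 70 39 5c ∥ 02 a2.
Outer hash (tag): sum = 112+57+92+2+162 = 425 → 01 a9.

01a9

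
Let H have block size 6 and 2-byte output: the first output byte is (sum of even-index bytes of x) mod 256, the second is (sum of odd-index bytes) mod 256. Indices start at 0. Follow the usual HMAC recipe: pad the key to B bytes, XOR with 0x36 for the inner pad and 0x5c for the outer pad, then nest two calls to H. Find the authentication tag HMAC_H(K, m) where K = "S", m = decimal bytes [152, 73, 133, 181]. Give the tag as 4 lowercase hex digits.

b5b4

Key "S" = 53 is 1 byte ≤ B = 6; zero-pad to 6 bytes: K' = 53 00 00 00 00 00.
K' ⊕ ipad = 65 36 36 36 36 36.  K' ⊕ opad = 0f 5c 5c 5c 5c 5c.
Inner input = (K'⊕ipad) ∥ m = 65 36 36 36 36 36 ∥ 98 49 85 b5.
Inner hash: even-index sum = 494 mod 256 = 238; odd-index sum = 416 mod 256 = 160 → ee a0.
Outer input = (K'⊕opad) ∥ inner = 0f 5c 5c 5c 5c 5c ∥ ee a0.
Outer hash (tag): even-index sum = 437 mod 256 = 181; odd-index sum = 436 mod 256 = 180 → b5 b4.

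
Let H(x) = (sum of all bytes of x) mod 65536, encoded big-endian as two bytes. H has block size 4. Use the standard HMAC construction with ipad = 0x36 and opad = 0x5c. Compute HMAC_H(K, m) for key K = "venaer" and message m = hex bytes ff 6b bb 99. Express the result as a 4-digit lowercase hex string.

020c

Key "venaer" = 76 65 6e 61 65 72 is 6 bytes > B = 4, so hash it first: H(key) = 02 81, then zero-pad to 4 bytes: K' = 02 81 00 00.
K' ⊕ ipad = 34 b7 36 36.  K' ⊕ opad = 5e dd 5c 5c.
Inner input = (K'⊕ipad) ∥ m = 34 b7 36 36 ∥ ff 6b bb 99.
Inner hash: sum = 52+183+54+54+255+107+187+153 = 1045 → 04 15.
Outer input = (K'⊕opad) ∥ inner = 5e dd 5c 5c ∥ 04 15.
Outer hash (tag): sum = 94+221+92+92+4+21 = 524 → 02 0c.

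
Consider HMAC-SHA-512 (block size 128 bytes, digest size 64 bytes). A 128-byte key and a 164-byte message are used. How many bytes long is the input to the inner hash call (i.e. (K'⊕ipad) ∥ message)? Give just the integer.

Key is 128 ≤ 128 bytes, zero-padded: |K'| = 128.
Inner input = (K'⊕ipad) ∥ m → 128 + 164 = 292 bytes.

292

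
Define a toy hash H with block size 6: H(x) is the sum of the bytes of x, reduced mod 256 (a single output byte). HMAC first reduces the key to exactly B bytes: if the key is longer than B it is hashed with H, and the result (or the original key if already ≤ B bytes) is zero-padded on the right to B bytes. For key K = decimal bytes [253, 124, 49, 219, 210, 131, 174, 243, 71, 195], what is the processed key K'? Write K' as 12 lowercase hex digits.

|K| = 10 > B = 6, so first hash the key.
H(K): sum = 253+124+49+219+210+131+174+243+71+195 = 1669; mod 256 = 133 → 85.
Zero-pad H(K) = 85 to 6 bytes: K' = 85 00 00 00 00 00.

850000000000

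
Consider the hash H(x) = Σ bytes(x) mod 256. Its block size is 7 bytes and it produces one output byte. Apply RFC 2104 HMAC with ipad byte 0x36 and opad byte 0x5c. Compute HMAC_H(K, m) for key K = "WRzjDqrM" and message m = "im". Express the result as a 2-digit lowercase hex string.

Key "WRzjDqrM" = 57 52 7a 6a 44 71 72 4d is 8 bytes > B = 7, so hash it first: H(key) = 01, then zero-pad to 7 bytes: K' = 01 00 00 00 00 00 00.
K' ⊕ ipad = 37 36 36 36 36 36 36.  K' ⊕ opad = 5d 5c 5c 5c 5c 5c 5c.
Inner input = (K'⊕ipad) ∥ m = 37 36 36 36 36 36 36 ∥ 69 6d.
Inner hash: sum = 55+54+54+54+54+54+54+105+109 = 593; mod 256 = 81 → 51.
Outer input = (K'⊕opad) ∥ inner = 5d 5c 5c 5c 5c 5c 5c ∥ 51.
Outer hash (tag): sum = 93+92+92+92+92+92+92+81 = 726; mod 256 = 214 → d6.

d6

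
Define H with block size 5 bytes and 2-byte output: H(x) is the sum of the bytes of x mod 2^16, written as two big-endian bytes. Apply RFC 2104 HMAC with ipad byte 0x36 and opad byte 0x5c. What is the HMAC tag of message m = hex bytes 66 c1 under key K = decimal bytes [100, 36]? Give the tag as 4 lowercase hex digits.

01f3

Key decimal bytes [100, 36] = 64 24 is 2 bytes ≤ B = 5; zero-pad to 5 bytes: K' = 64 24 00 00 00.
K' ⊕ ipad = 52 12 36 36 36.  K' ⊕ opad = 38 78 5c 5c 5c.
Inner input = (K'⊕ipad) ∥ m = 52 12 36 36 36 ∥ 66 c1.
Inner hash: sum = 82+18+54+54+54+102+193 = 557 → 02 2d.
Outer input = (K'⊕opad) ∥ inner = 38 78 5c 5c 5c ∥ 02 2d.
Outer hash (tag): sum = 56+120+92+92+92+2+45 = 499 → 01 f3.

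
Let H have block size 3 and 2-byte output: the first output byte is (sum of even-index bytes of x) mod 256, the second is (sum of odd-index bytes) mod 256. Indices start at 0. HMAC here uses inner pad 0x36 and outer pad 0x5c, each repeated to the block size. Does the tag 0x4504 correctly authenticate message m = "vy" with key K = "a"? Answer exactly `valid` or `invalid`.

invalid

Key "a" = 61 is 1 byte ≤ B = 3; zero-pad to 3 bytes: K' = 61 00 00.
K' ⊕ ipad = 57 36 36; K' ⊕ opad = 3d 5c 5c.
Inner hash: even-index sum = 262 mod 256 = 6; odd-index sum = 172 mod 256 = 172 → 06 ac.
Outer hash (recomputed tag): even-index sum = 325 mod 256 = 69; odd-index sum = 98 mod 256 = 98 → 45 62.
Recomputed tag = 4562; claimed = 4504 → mismatch.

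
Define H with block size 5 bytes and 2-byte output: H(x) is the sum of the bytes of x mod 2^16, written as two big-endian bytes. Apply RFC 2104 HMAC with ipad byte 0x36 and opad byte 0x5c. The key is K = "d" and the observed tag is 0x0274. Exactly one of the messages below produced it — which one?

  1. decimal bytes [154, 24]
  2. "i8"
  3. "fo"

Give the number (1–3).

2

Key "d" = 64 is 1 byte ≤ B = 5; zero-pad to 5 bytes: K' = 64 00 00 00 00.
K' ⊕ ipad = 52 36 36 36 36; K' ⊕ opad = 38 5c 5c 5c 5c.
m1: inner = H(52 36 36 36 36 9a 18) = 01 dc; tag = H(38 5c 5c 5c 5c 01 dc) = 0285
m2: inner = H(52 36 36 36 36 69 38) = 01 cb; tag = H(38 5c 5c 5c 5c 01 cb) = 0274 ← matches
m3: inner = H(52 36 36 36 36 66 6f) = 01 ff; tag = H(38 5c 5c 5c 5c 01 ff) = 02a8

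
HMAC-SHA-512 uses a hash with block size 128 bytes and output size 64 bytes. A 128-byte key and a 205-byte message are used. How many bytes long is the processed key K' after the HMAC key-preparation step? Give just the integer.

128

Key is 128 ≤ 128 bytes, zero-padded: |K'| = 128.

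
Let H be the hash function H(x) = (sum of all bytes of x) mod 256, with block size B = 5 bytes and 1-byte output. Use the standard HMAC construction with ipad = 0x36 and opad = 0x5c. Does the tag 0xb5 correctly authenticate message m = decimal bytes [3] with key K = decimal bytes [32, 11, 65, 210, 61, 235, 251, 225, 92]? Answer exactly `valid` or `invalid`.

Key decimal bytes [32, 11, 65, 210, 61, 235, 251, 225, 92] = 20 0b 41 d2 3d eb fb e1 5c is 9 bytes > B = 5, so hash it first: H(key) = 9e, then zero-pad to 5 bytes: K' = 9e 00 00 00 00.
K' ⊕ ipad = a8 36 36 36 36; K' ⊕ opad = c2 5c 5c 5c 5c.
Inner hash: sum = 168+54+54+54+54+3 = 387; mod 256 = 131 → 83.
Outer hash (recomputed tag): sum = 194+92+92+92+92+131 = 693; mod 256 = 181 → b5.
Recomputed tag = b5; claimed = b5 → match.

valid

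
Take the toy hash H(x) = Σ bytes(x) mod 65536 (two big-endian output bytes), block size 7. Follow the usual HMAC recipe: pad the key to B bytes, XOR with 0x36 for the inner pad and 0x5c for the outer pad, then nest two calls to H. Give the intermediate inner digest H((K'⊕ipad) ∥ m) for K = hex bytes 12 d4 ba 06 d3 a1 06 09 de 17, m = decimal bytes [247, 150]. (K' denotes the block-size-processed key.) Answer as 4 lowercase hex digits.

02f5

Key hex bytes 12 d4 ba 06 d3 a1 06 09 de 17 is 10 bytes > B = 7, so hash it first: H(key) = 04 1e, then zero-pad to 7 bytes: K' = 04 1e 00 00 00 00 00.
K' ⊕ ipad = 32 28 36 36 36 36 36.
Inner input = 32 28 36 36 36 36 36 ∥ f7 96.
Inner hash: sum = 50+40+54+54+54+54+54+247+150 = 757 → 02 f5.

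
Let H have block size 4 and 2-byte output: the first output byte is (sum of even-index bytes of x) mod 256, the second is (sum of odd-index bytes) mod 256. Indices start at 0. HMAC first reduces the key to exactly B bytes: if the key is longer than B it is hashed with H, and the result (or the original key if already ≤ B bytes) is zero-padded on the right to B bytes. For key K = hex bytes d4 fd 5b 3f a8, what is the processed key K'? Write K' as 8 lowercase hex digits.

|K| = 5 > B = 4, so first hash the key.
H(K): even-index sum = 471 mod 256 = 215; odd-index sum = 316 mod 256 = 60 → d7 3c.
Zero-pad H(K) = d7 3c to 4 bytes: K' = d7 3c 00 00.

d73c0000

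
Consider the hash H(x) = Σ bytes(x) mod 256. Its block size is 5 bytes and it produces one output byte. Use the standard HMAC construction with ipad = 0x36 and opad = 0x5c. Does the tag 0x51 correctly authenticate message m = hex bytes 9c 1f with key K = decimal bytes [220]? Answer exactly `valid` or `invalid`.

invalid

Key decimal bytes [220] = dc is 1 byte ≤ B = 5; zero-pad to 5 bytes: K' = dc 00 00 00 00.
K' ⊕ ipad = ea 36 36 36 36; K' ⊕ opad = 80 5c 5c 5c 5c.
Inner hash: sum = 234+54+54+54+54+156+31 = 637; mod 256 = 125 → 7d.
Outer hash (recomputed tag): sum = 128+92+92+92+92+125 = 621; mod 256 = 109 → 6d.
Recomputed tag = 6d; claimed = 51 → mismatch.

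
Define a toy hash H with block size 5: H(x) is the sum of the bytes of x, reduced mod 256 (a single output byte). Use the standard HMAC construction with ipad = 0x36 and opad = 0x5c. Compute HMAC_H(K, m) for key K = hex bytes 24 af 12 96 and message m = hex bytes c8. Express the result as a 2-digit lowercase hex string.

4c

Key hex bytes 24 af 12 96 is 4 bytes ≤ B = 5; zero-pad to 5 bytes: K' = 24 af 12 96 00.
K' ⊕ ipad = 12 99 24 a0 36.  K' ⊕ opad = 78 f3 4e ca 5c.
Inner input = (K'⊕ipad) ∥ m = 12 99 24 a0 36 ∥ c8.
Inner hash: sum = 18+153+36+160+54+200 = 621; mod 256 = 109 → 6d.
Outer input = (K'⊕opad) ∥ inner = 78 f3 4e ca 5c ∥ 6d.
Outer hash (tag): sum = 120+243+78+202+92+109 = 844; mod 256 = 76 → 4c.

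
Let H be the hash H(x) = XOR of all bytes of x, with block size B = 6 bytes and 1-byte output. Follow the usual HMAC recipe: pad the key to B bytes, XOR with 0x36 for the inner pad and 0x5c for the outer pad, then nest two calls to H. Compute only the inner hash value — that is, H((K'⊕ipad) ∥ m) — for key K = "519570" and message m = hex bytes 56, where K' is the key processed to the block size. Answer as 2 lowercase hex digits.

59

Key "519570" = 35 31 39 35 37 30 is exactly B = 6 bytes: K' = 35 31 39 35 37 30.
K' ⊕ ipad = 03 07 0f 03 01 06.
Inner input = 03 07 0f 03 01 06 ∥ 56.
Inner hash: XOR 03⊕07⊕0f⊕03⊕01⊕06⊕56 = 59.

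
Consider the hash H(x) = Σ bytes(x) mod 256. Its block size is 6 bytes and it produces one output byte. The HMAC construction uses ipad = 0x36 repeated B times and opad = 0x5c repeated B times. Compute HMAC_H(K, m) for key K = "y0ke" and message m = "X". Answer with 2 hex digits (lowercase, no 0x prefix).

82

Key "y0ke" = 79 30 6b 65 is 4 bytes ≤ B = 6; zero-pad to 6 bytes: K' = 79 30 6b 65 00 00.
K' ⊕ ipad = 4f 06 5d 53 36 36.  K' ⊕ opad = 25 6c 37 39 5c 5c.
Inner input = (K'⊕ipad) ∥ m = 4f 06 5d 53 36 36 ∥ 58.
Inner hash: sum = 79+6+93+83+54+54+88 = 457; mod 256 = 201 → c9.
Outer input = (K'⊕opad) ∥ inner = 25 6c 37 39 5c 5c ∥ c9.
Outer hash (tag): sum = 37+108+55+57+92+92+201 = 642; mod 256 = 130 → 82.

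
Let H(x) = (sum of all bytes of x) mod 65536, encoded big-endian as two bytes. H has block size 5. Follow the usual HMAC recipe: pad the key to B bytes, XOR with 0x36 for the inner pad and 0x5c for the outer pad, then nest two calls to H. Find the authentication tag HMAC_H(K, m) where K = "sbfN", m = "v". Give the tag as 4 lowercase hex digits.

Key "sbfN" = 73 62 66 4e is 4 bytes ≤ B = 5; zero-pad to 5 bytes: K' = 73 62 66 4e 00.
K' ⊕ ipad = 45 54 50 78 36.  K' ⊕ opad = 2f 3e 3a 12 5c.
Inner input = (K'⊕ipad) ∥ m = 45 54 50 78 36 ∥ 76.
Inner hash: sum = 69+84+80+120+54+118 = 525 → 02 0d.
Outer input = (K'⊕opad) ∥ inner = 2f 3e 3a 12 5c ∥ 02 0d.
Outer hash (tag): sum = 47+62+58+18+92+2+13 = 292 → 01 24.

0124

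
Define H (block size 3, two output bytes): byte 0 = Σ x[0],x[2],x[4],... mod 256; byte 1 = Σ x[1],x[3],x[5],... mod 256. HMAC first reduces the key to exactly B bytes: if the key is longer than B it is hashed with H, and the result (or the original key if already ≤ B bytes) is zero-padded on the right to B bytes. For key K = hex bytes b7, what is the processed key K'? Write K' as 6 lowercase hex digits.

b70000

Key hex bytes b7 is 1 byte ≤ B = 3; zero-pad to 3 bytes: K' = b7 00 00.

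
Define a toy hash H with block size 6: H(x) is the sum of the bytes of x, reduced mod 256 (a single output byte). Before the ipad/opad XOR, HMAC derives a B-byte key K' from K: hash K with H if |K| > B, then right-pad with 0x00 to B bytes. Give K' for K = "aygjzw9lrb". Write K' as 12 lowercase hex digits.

150000000000

|K| = 10 > B = 6, so first hash the key.
H(K): sum = 97+121+103+106+122+119+57+108+114+98 = 1045; mod 256 = 21 → 15.
Zero-pad H(K) = 15 to 6 bytes: K' = 15 00 00 00 00 00.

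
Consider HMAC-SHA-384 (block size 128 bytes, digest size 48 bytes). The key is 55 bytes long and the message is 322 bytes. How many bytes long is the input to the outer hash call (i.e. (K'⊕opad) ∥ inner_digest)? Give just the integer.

Key is 55 ≤ 128 bytes, zero-padded: |K'| = 128.
Outer input = (K'⊕opad) ∥ H(inner) → 128 + 48 = 176 bytes.

176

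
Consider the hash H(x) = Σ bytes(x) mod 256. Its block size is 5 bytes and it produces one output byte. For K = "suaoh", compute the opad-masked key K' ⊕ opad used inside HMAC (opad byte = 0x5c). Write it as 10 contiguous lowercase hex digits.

Key "suaoh" = 73 75 61 6f 68 is exactly B = 5 bytes: K' = 73 75 61 6f 68.
XOR each byte with 0x5c: 73⊕5c=2f, 75⊕5c=29, 61⊕5c=3d, 6f⊕5c=33, 68⊕5c=34.

2f293d3334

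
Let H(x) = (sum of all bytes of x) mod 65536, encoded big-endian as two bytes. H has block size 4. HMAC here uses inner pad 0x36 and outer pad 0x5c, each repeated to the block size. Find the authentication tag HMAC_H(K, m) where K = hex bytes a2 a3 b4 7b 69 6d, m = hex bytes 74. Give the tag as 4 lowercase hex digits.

01bf

Key hex bytes a2 a3 b4 7b 69 6d is 6 bytes > B = 4, so hash it first: H(key) = 03 4a, then zero-pad to 4 bytes: K' = 03 4a 00 00.
K' ⊕ ipad = 35 7c 36 36.  K' ⊕ opad = 5f 16 5c 5c.
Inner input = (K'⊕ipad) ∥ m = 35 7c 36 36 ∥ 74.
Inner hash: sum = 53+124+54+54+116 = 401 → 01 91.
Outer input = (K'⊕opad) ∥ inner = 5f 16 5c 5c ∥ 01 91.
Outer hash (tag): sum = 95+22+92+92+1+145 = 447 → 01 bf.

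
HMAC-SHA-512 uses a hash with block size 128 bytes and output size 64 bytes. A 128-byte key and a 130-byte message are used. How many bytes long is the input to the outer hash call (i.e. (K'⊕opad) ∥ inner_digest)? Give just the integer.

192

Key is 128 ≤ 128 bytes, zero-padded: |K'| = 128.
Outer input = (K'⊕opad) ∥ H(inner) → 128 + 64 = 192 bytes.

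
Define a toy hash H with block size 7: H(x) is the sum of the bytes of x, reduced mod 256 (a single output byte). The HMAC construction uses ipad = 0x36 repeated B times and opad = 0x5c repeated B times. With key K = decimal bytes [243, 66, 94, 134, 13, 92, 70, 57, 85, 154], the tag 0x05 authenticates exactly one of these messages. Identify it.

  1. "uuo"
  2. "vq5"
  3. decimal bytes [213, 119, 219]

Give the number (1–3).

3

Key decimal bytes [243, 66, 94, 134, 13, 92, 70, 57, 85, 154] = f3 42 5e 86 0d 5c 46 39 55 9a is 10 bytes > B = 7, so hash it first: H(key) = f0, then zero-pad to 7 bytes: K' = f0 00 00 00 00 00 00.
K' ⊕ ipad = c6 36 36 36 36 36 36; K' ⊕ opad = ac 5c 5c 5c 5c 5c 5c.
m1: inner = H(c6 36 36 36 36 36 36 75 75 6f) = 63; tag = H(ac 5c 5c 5c 5c 5c 5c 63) = 37
m2: inner = H(c6 36 36 36 36 36 36 76 71 35) = 26; tag = H(ac 5c 5c 5c 5c 5c 5c 26) = fa
m3: inner = H(c6 36 36 36 36 36 36 d5 77 db) = 31; tag = H(ac 5c 5c 5c 5c 5c 5c 31) = 05 ← matches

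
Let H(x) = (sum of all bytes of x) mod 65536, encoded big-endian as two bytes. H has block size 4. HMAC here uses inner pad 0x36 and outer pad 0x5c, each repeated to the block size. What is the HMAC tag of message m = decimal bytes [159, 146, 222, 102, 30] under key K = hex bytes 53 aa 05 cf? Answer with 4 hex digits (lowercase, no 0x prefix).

02b5

Key hex bytes 53 aa 05 cf is exactly B = 4 bytes: K' = 53 aa 05 cf.
K' ⊕ ipad = 65 9c 33 f9.  K' ⊕ opad = 0f f6 59 93.
Inner input = (K'⊕ipad) ∥ m = 65 9c 33 f9 ∥ 9f 92 de 66 1e.
Inner hash: sum = 101+156+51+249+159+146+222+102+30 = 1216 → 04 c0.
Outer input = (K'⊕opad) ∥ inner = 0f f6 59 93 ∥ 04 c0.
Outer hash (tag): sum = 15+246+89+147+4+192 = 693 → 02 b5.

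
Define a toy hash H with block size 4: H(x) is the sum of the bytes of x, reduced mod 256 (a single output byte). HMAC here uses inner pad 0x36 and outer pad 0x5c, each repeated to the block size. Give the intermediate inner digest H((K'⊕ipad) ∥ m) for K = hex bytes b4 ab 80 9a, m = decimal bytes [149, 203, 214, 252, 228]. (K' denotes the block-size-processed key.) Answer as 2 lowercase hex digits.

97

Key hex bytes b4 ab 80 9a is exactly B = 4 bytes: K' = b4 ab 80 9a.
K' ⊕ ipad = 82 9d b6 ac.
Inner input = 82 9d b6 ac ∥ 95 cb d6 fc e4.
Inner hash: sum = 130+157+182+172+149+203+214+252+228 = 1687; mod 256 = 151 → 97.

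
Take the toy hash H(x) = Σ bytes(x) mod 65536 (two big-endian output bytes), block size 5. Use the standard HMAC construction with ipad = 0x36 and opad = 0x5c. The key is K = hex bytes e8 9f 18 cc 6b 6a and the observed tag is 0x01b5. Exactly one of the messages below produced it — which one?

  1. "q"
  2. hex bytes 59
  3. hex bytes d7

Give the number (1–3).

3

Key hex bytes e8 9f 18 cc 6b 6a is 6 bytes > B = 5, so hash it first: H(key) = 03 40, then zero-pad to 5 bytes: K' = 03 40 00 00 00.
K' ⊕ ipad = 35 76 36 36 36; K' ⊕ opad = 5f 1c 5c 5c 5c.
m1: inner = H(35 76 36 36 36 71) = 01 be; tag = H(5f 1c 5c 5c 5c 01 be) = 024e
m2: inner = H(35 76 36 36 36 59) = 01 a6; tag = H(5f 1c 5c 5c 5c 01 a6) = 0236
m3: inner = H(35 76 36 36 36 d7) = 02 24; tag = H(5f 1c 5c 5c 5c 02 24) = 01b5 ← matches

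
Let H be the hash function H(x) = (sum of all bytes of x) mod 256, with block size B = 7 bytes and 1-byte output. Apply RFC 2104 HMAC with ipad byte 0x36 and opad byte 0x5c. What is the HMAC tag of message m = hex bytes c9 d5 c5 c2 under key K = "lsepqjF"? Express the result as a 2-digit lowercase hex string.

Key "lsepqjF" = 6c 73 65 70 71 6a 46 is exactly B = 7 bytes: K' = 6c 73 65 70 71 6a 46.
K' ⊕ ipad = 5a 45 53 46 47 5c 70.  K' ⊕ opad = 30 2f 39 2c 2d 36 1a.
Inner input = (K'⊕ipad) ∥ m = 5a 45 53 46 47 5c 70 ∥ c9 d5 c5 c2.
Inner hash: sum = 90+69+83+70+71+92+112+201+213+197+194 = 1392; mod 256 = 112 → 70.
Outer input = (K'⊕opad) ∥ inner = 30 2f 39 2c 2d 36 1a ∥ 70.
Outer hash (tag): sum = 48+47+57+44+45+54+26+112 = 433; mod 256 = 177 → b1.

b1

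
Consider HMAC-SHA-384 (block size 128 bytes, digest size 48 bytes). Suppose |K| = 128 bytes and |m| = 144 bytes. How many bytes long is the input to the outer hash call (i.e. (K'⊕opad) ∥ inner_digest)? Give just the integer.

Key is 128 ≤ 128 bytes, zero-padded: |K'| = 128.
Outer input = (K'⊕opad) ∥ H(inner) → 128 + 48 = 176 bytes.

176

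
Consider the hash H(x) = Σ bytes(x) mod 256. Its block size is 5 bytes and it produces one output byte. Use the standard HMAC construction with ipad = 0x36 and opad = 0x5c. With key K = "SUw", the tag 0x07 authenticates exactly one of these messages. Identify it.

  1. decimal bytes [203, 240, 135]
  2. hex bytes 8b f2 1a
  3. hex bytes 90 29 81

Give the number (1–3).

Key "SUw" = 53 55 77 is 3 bytes ≤ B = 5; zero-pad to 5 bytes: K' = 53 55 77 00 00.
K' ⊕ ipad = 65 63 41 36 36; K' ⊕ opad = 0f 09 2b 5c 5c.
m1: inner = H(65 63 41 36 36 cb f0 87) = b7; tag = H(0f 09 2b 5c 5c b7) = b2
m2: inner = H(65 63 41 36 36 8b f2 1a) = 0c; tag = H(0f 09 2b 5c 5c 0c) = 07 ← matches
m3: inner = H(65 63 41 36 36 90 29 81) = af; tag = H(0f 09 2b 5c 5c af) = aa

2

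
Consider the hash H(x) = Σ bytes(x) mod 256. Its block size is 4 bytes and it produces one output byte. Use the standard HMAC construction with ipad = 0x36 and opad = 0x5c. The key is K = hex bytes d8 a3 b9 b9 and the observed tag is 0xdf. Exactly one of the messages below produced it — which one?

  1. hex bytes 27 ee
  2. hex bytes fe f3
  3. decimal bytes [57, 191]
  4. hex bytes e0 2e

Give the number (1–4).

Key hex bytes d8 a3 b9 b9 is exactly B = 4 bytes: K' = d8 a3 b9 b9.
K' ⊕ ipad = ee 95 8f 8f; K' ⊕ opad = 84 ff e5 e5.
m1: inner = H(ee 95 8f 8f 27 ee) = b6; tag = H(84 ff e5 e5 b6) = 03
m2: inner = H(ee 95 8f 8f fe f3) = 92; tag = H(84 ff e5 e5 92) = df ← matches
m3: inner = H(ee 95 8f 8f 39 bf) = 99; tag = H(84 ff e5 e5 99) = e6
m4: inner = H(ee 95 8f 8f e0 2e) = af; tag = H(84 ff e5 e5 af) = fc

2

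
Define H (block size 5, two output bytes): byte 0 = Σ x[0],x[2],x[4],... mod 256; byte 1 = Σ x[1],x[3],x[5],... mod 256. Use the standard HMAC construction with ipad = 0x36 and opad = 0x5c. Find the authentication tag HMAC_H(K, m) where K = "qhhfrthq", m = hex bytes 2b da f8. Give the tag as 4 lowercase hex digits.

Key "qhhfrthq" = 71 68 68 66 72 74 68 71 is 8 bytes > B = 5, so hash it first: H(key) = b3 b3, then zero-pad to 5 bytes: K' = b3 b3 00 00 00.
K' ⊕ ipad = 85 85 36 36 36.  K' ⊕ opad = ef ef 5c 5c 5c.
Inner input = (K'⊕ipad) ∥ m = 85 85 36 36 36 ∥ 2b da f8.
Inner hash: even-index sum = 459 mod 256 = 203; odd-index sum = 478 mod 256 = 222 → cb de.
Outer input = (K'⊕opad) ∥ inner = ef ef 5c 5c 5c ∥ cb de.
Outer hash (tag): even-index sum = 645 mod 256 = 133; odd-index sum = 534 mod 256 = 22 → 85 16.

8516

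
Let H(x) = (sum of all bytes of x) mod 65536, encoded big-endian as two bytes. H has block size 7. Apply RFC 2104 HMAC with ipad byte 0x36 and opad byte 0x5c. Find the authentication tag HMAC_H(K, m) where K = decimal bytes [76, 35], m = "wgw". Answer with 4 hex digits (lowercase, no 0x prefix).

034f

Key decimal bytes [76, 35] = 4c 23 is 2 bytes ≤ B = 7; zero-pad to 7 bytes: K' = 4c 23 00 00 00 00 00.
K' ⊕ ipad = 7a 15 36 36 36 36 36.  K' ⊕ opad = 10 7f 5c 5c 5c 5c 5c.
Inner input = (K'⊕ipad) ∥ m = 7a 15 36 36 36 36 36 ∥ 77 67 77.
Inner hash: sum = 122+21+54+54+54+54+54+119+103+119 = 754 → 02 f2.
Outer input = (K'⊕opad) ∥ inner = 10 7f 5c 5c 5c 5c 5c ∥ 02 f2.
Outer hash (tag): sum = 16+127+92+92+92+92+92+2+242 = 847 → 03 4f.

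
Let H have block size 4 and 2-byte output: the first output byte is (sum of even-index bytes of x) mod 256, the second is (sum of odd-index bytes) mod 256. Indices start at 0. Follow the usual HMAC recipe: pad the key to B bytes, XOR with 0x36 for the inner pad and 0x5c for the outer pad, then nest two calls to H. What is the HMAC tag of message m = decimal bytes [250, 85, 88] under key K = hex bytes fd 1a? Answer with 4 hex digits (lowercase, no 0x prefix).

Key hex bytes fd 1a is 2 bytes ≤ B = 4; zero-pad to 4 bytes: K' = fd 1a 00 00.
K' ⊕ ipad = cb 2c 36 36.  K' ⊕ opad = a1 46 5c 5c.
Inner input = (K'⊕ipad) ∥ m = cb 2c 36 36 ∥ fa 55 58.
Inner hash: even-index sum = 595 mod 256 = 83; odd-index sum = 183 mod 256 = 183 → 53 b7.
Outer input = (K'⊕opad) ∥ inner = a1 46 5c 5c ∥ 53 b7.
Outer hash (tag): even-index sum = 336 mod 256 = 80; odd-index sum = 345 mod 256 = 89 → 50 59.

5059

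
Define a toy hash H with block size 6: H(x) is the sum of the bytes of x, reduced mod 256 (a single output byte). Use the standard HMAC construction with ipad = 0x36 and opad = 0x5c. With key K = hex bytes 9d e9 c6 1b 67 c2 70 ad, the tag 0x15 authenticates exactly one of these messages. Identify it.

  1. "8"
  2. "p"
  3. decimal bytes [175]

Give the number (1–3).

Key hex bytes 9d e9 c6 1b 67 c2 70 ad is 8 bytes > B = 6, so hash it first: H(key) = ad, then zero-pad to 6 bytes: K' = ad 00 00 00 00 00.
K' ⊕ ipad = 9b 36 36 36 36 36; K' ⊕ opad = f1 5c 5c 5c 5c 5c.
m1: inner = H(9b 36 36 36 36 36 38) = e1; tag = H(f1 5c 5c 5c 5c 5c e1) = 9e
m2: inner = H(9b 36 36 36 36 36 70) = 19; tag = H(f1 5c 5c 5c 5c 5c 19) = d6
m3: inner = H(9b 36 36 36 36 36 af) = 58; tag = H(f1 5c 5c 5c 5c 5c 58) = 15 ← matches

3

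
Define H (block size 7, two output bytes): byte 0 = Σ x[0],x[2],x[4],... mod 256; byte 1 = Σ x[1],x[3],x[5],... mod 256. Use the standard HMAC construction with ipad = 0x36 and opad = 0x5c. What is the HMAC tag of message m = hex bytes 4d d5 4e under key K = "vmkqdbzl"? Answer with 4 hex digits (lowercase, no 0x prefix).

98a8

Key "vmkqdbzl" = 76 6d 6b 71 64 62 7a 6c is 8 bytes > B = 7, so hash it first: H(key) = bf ac, then zero-pad to 7 bytes: K' = bf ac 00 00 00 00 00.
K' ⊕ ipad = 89 9a 36 36 36 36 36.  K' ⊕ opad = e3 f0 5c 5c 5c 5c 5c.
Inner input = (K'⊕ipad) ∥ m = 89 9a 36 36 36 36 36 ∥ 4d d5 4e.
Inner hash: even-index sum = 512 mod 256 = 0; odd-index sum = 417 mod 256 = 161 → 00 a1.
Outer input = (K'⊕opad) ∥ inner = e3 f0 5c 5c 5c 5c 5c ∥ 00 a1.
Outer hash (tag): even-index sum = 664 mod 256 = 152; odd-index sum = 424 mod 256 = 168 → 98 a8.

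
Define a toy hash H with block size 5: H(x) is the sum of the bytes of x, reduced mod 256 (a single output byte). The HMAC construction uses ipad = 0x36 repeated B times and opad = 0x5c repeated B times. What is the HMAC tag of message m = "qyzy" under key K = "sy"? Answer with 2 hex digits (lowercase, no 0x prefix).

Key "sy" = 73 79 is 2 bytes ≤ B = 5; zero-pad to 5 bytes: K' = 73 79 00 00 00.
K' ⊕ ipad = 45 4f 36 36 36.  K' ⊕ opad = 2f 25 5c 5c 5c.
Inner input = (K'⊕ipad) ∥ m = 45 4f 36 36 36 ∥ 71 79 7a 79.
Inner hash: sum = 69+79+54+54+54+113+121+122+121 = 787; mod 256 = 19 → 13.
Outer input = (K'⊕opad) ∥ inner = 2f 25 5c 5c 5c ∥ 13.
Outer hash (tag): sum = 47+37+92+92+92+19 = 379; mod 256 = 123 → 7b.

7b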